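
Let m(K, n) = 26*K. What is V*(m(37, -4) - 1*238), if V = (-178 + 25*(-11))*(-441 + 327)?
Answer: 37388808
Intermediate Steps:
V = 51642 (V = (-178 - 275)*(-114) = -453*(-114) = 51642)
V*(m(37, -4) - 1*238) = 51642*(26*37 - 1*238) = 51642*(962 - 238) = 51642*724 = 37388808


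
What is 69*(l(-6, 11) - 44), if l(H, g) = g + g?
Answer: -1518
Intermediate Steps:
l(H, g) = 2*g
69*(l(-6, 11) - 44) = 69*(2*11 - 44) = 69*(22 - 44) = 69*(-22) = -1518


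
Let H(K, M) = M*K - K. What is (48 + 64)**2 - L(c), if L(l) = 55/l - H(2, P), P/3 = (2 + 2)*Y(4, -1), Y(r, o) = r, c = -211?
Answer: 2666673/211 ≈ 12638.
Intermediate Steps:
P = 48 (P = 3*((2 + 2)*4) = 3*(4*4) = 3*16 = 48)
H(K, M) = -K + K*M (H(K, M) = K*M - K = -K + K*M)
L(l) = -94 + 55/l (L(l) = 55/l - 2*(-1 + 48) = 55/l - 2*47 = 55/l - 1*94 = 55/l - 94 = -94 + 55/l)
(48 + 64)**2 - L(c) = (48 + 64)**2 - (-94 + 55/(-211)) = 112**2 - (-94 + 55*(-1/211)) = 12544 - (-94 - 55/211) = 12544 - 1*(-19889/211) = 12544 + 19889/211 = 2666673/211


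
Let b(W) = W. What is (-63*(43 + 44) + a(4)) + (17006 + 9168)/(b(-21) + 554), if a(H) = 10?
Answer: -2889869/533 ≈ -5421.9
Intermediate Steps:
(-63*(43 + 44) + a(4)) + (17006 + 9168)/(b(-21) + 554) = (-63*(43 + 44) + 10) + (17006 + 9168)/(-21 + 554) = (-63*87 + 10) + 26174/533 = (-5481 + 10) + 26174*(1/533) = -5471 + 26174/533 = -2889869/533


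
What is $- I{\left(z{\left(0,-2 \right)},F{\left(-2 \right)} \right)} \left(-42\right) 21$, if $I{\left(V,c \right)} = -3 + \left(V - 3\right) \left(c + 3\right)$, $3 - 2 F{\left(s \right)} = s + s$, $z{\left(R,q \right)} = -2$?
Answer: $-31311$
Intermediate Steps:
$F{\left(s \right)} = \frac{3}{2} - s$ ($F{\left(s \right)} = \frac{3}{2} - \frac{s + s}{2} = \frac{3}{2} - \frac{2 s}{2} = \frac{3}{2} - s$)
$I{\left(V,c \right)} = -3 + \left(-3 + V\right) \left(3 + c\right)$
$- I{\left(z{\left(0,-2 \right)},F{\left(-2 \right)} \right)} \left(-42\right) 21 = - \left(-12 - 3 \left(\frac{3}{2} - -2\right) + 3 \left(-2\right) - 2 \left(\frac{3}{2} - -2\right)\right) \left(-42\right) 21 = - \left(-12 - 3 \left(\frac{3}{2} + 2\right) - 6 - 2 \left(\frac{3}{2} + 2\right)\right) \left(-42\right) 21 = - \left(-12 - \frac{21}{2} - 6 - 7\right) \left(-42\right) 21 = - \left(- \frac{71}{2}\right) \left(-42\right) 21 = - 1491 \cdot 21 = \left(-1\right) 31311 = -31311$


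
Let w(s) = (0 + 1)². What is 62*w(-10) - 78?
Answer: -16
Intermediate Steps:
w(s) = 1 (w(s) = 1² = 1)
62*w(-10) - 78 = 62*1 - 78 = 62 - 78 = -16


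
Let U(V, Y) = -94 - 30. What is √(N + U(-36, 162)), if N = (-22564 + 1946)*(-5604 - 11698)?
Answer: 4*√22295782 ≈ 18887.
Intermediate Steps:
N = 356732636 (N = -20618*(-17302) = 356732636)
U(V, Y) = -124
√(N + U(-36, 162)) = √(356732636 - 124) = √356732512 = 4*√22295782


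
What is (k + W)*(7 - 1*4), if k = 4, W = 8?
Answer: 36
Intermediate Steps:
(k + W)*(7 - 1*4) = (4 + 8)*(7 - 1*4) = 12*(7 - 4) = 12*3 = 36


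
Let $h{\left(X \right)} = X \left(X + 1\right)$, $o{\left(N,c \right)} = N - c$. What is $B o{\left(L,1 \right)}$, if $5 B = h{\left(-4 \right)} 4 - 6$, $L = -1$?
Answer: $- \frac{84}{5} \approx -16.8$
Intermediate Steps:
$h{\left(X \right)} = X \left(1 + X\right)$
$B = \frac{42}{5}$ ($B = \frac{- 4 \left(1 - 4\right) 4 - 6}{5} = \frac{\left(-4\right) \left(-3\right) 4 - 6}{5} = \frac{12 \cdot 4 - 6}{5} = \frac{48 - 6}{5} = \frac{1}{5} \cdot 42 = \frac{42}{5} \approx 8.4$)
$B o{\left(L,1 \right)} = \frac{42 \left(-1 - 1\right)}{5} = \frac{42}{5} \left(-2\right) = - \frac{84}{5}$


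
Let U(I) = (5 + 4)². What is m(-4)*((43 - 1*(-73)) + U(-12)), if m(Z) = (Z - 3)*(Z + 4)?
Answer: 0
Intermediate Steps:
U(I) = 81 (U(I) = 9² = 81)
m(Z) = (-3 + Z)*(4 + Z)
m(-4)*((43 - 1*(-73)) + U(-12)) = (-12 - 4 + (-4)²)*((43 - 1*(-73)) + 81) = (-12 - 4 + 16)*((43 + 73) + 81) = 0*(116 + 81) = 0*197 = 0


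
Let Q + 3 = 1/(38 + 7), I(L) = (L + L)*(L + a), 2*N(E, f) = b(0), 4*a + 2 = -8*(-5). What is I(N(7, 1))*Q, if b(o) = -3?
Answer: 1072/15 ≈ 71.467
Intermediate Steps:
a = 19/2 (a = -½ + (-8*(-5))/4 = -½ + (¼)*40 = -½ + 10 = 19/2 ≈ 9.5000)
N(E, f) = -3/2 (N(E, f) = (½)*(-3) = -3/2)
I(L) = 2*L*(19/2 + L) (I(L) = (L + L)*(L + 19/2) = (2*L)*(19/2 + L) = 2*L*(19/2 + L))
Q = -134/45 (Q = -3 + 1/(38 + 7) = -3 + 1/45 = -134/45 ≈ -2.9778)
I(N(7, 1))*Q = -3*(19 + 2*(-3/2))/2*(-134/45) = -3*(19 - 3)/2*(-134/45) = -3/2*16*(-134/45) = -24*(-134/45) = 1072/15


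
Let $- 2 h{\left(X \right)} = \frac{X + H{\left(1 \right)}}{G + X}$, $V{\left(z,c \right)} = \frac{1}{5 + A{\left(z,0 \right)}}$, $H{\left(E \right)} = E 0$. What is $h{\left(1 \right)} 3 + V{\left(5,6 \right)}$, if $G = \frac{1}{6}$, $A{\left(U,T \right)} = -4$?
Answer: $- \frac{2}{7} \approx -0.28571$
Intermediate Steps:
$H{\left(E \right)} = 0$
$G = \frac{1}{6} \approx 0.16667$
$V{\left(z,c \right)} = 1$ ($V{\left(z,c \right)} = \frac{1}{5 - 4} = 1^{-1} = 1$)
$h{\left(X \right)} = - \frac{X}{2 \left(\frac{1}{6} + X\right)}$ ($h{\left(X \right)} = - \frac{\left(X + 0\right) \frac{1}{\frac{1}{6} + X}}{2} = - \frac{X \frac{1}{\frac{1}{6} + X}}{2} = - \frac{X}{2 \left(\frac{1}{6} + X\right)}$)
$h{\left(1 \right)} 3 + V{\left(5,6 \right)} = \left(-3\right) 1 \frac{1}{1 + 6 \cdot 1} \cdot 3 + 1 = \left(-3\right) 1 \frac{1}{1 + 6} \cdot 3 + 1 = \left(-3\right) 1 \cdot \frac{1}{7} \cdot 3 + 1 = \left(- \frac{3}{7}\right) 3 + 1 = - \frac{9}{7} + 1 = - \frac{2}{7}$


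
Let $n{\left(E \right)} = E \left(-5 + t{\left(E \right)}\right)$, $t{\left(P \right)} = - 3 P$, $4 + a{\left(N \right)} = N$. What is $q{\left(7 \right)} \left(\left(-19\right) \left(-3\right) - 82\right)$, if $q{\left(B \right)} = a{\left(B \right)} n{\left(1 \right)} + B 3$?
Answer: $75$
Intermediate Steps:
$a{\left(N \right)} = -4 + N$
$n{\left(E \right)} = E \left(-5 - 3 E\right)$
$q{\left(B \right)} = 32 - 5 B$ ($q{\left(B \right)} = \left(-4 + B\right) \left(\left(-1\right) 1 \left(5 + 3 \cdot 1\right)\right) + B 3 = \left(-4 + B\right) \left(\left(-1\right) 1 \left(5 + 3\right)\right) + 3 B = \left(-4 + B\right) \left(\left(-1\right) 1 \cdot 8\right) + 3 B = \left(-4 + B\right) \left(-8\right) + 3 B = \left(32 - 8 B\right) + 3 B = 32 - 5 B$)
$q{\left(7 \right)} \left(\left(-19\right) \left(-3\right) - 82\right) = \left(32 - 35\right) \left(\left(-19\right) \left(-3\right) - 82\right) = \left(32 - 35\right) \left(57 - 82\right) = \left(-3\right) \left(-25\right) = 75$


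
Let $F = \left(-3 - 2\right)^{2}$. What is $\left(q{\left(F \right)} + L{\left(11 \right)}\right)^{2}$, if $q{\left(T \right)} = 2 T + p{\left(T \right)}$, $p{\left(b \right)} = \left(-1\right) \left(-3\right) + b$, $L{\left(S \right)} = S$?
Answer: $7921$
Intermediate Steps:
$F = 25$ ($F = \left(-5\right)^{2} = 25$)
$p{\left(b \right)} = 3 + b$
$q{\left(T \right)} = 3 + 3 T$ ($q{\left(T \right)} = 2 T + \left(3 + T\right) = 3 + 3 T$)
$\left(q{\left(F \right)} + L{\left(11 \right)}\right)^{2} = \left(\left(3 + 3 \cdot 25\right) + 11\right)^{2} = \left(\left(3 + 75\right) + 11\right)^{2} = \left(78 + 11\right)^{2} = 89^{2} = 7921$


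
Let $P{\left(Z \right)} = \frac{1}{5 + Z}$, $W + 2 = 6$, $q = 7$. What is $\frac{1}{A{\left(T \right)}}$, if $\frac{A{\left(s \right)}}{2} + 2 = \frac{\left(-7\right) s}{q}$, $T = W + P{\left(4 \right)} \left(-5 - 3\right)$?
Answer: $- \frac{9}{92} \approx -0.097826$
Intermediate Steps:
$W = 4$ ($W = -2 + 6 = 4$)
$T = \frac{28}{9}$ ($T = 4 + \frac{-5 - 3}{5 + 4} = 4 + \frac{1}{9} \left(-8\right) = 4 - \frac{8}{9} = \frac{28}{9} \approx 3.1111$)
$A{\left(s \right)} = -4 - 2 s$ ($A{\left(s \right)} = -4 + 2 \frac{\left(-7\right) s}{7} = -4 + 2 - 7 s \frac{1}{7} = -4 + 2 \left(- s\right) = -4 - 2 s$)
$\frac{1}{A{\left(T \right)}} = \frac{1}{-4 - \frac{56}{9}} = \frac{1}{- \frac{92}{9}} = - \frac{9}{92}$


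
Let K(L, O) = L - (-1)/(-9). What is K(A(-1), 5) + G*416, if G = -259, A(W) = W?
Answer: -969706/9 ≈ -1.0775e+5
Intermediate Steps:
K(L, O) = -1/9 + L (K(L, O) = L - (-1)*(-1)/9 = L - 1*1/9 = L - 1/9 = -1/9 + L)
K(A(-1), 5) + G*416 = (-1/9 - 1) - 259*416 = -10/9 - 107744 = -969706/9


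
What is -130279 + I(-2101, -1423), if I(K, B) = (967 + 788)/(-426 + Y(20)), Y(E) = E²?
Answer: -260693/2 ≈ -1.3035e+5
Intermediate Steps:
I(K, B) = -135/2 (I(K, B) = (967 + 788)/(-426 + 20²) = 1755/(-426 + 400) = 1755/(-26) = 1755*(-1/26) = -135/2)
-130279 + I(-2101, -1423) = -130279 - 135/2 = -260693/2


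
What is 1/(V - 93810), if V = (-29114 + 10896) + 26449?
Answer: -1/85579 ≈ -1.1685e-5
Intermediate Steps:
V = 8231 (V = -18218 + 26449 = 8231)
1/(V - 93810) = 1/(8231 - 93810) = 1/(-85579) = -1/85579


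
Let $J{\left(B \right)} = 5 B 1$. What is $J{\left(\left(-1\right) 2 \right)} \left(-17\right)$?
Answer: $170$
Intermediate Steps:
$J{\left(B \right)} = 5 B$
$J{\left(\left(-1\right) 2 \right)} \left(-17\right) = 5 \left(\left(-1\right) 2\right) \left(-17\right) = 5 \left(-2\right) \left(-17\right) = \left(-10\right) \left(-17\right) = 170$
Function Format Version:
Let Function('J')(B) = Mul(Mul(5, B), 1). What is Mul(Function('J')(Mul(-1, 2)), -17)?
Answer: 170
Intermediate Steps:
Function('J')(B) = Mul(5, B)
Mul(Function('J')(Mul(-1, 2)), -17) = Mul(Mul(5, Mul(-1, 2)), -17) = Mul(Mul(5, -2), -17) = Mul(-10, -17) = 170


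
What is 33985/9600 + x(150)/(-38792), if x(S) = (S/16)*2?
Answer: 32954153/9310080 ≈ 3.5396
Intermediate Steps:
x(S) = S/8 (x(S) = (S*(1/16))*2 = (S/16)*2 = S/8)
33985/9600 + x(150)/(-38792) = 33985/9600 + ((⅛)*150)/(-38792) = 33985*(1/9600) + (75/4)*(-1/38792) = 6797/1920 - 75/155168 = 32954153/9310080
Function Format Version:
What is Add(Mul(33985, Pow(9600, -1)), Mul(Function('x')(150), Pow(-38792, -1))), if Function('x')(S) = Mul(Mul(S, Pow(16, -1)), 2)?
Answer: Rational(32954153, 9310080) ≈ 3.5396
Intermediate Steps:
Function('x')(S) = Mul(Rational(1, 8), S) (Function('x')(S) = Mul(Mul(S, Rational(1, 16)), 2) = Mul(Mul(Rational(1, 16), S), 2) = Mul(Rational(1, 8), S))
Add(Mul(33985, Pow(9600, -1)), Mul(Function('x')(150), Pow(-38792, -1))) = Add(Mul(33985, Pow(9600, -1)), Mul(Mul(Rational(1, 8), 150), Pow(-38792, -1))) = Add(Mul(33985, Rational(1, 9600)), Mul(Rational(75, 4), Rational(-1, 38792))) = Add(Rational(6797, 1920), Rational(-75, 155168)) = Rational(32954153, 9310080)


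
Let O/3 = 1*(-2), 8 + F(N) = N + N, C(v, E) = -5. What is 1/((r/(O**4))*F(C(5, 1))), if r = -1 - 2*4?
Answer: 8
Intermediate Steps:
F(N) = -8 + 2*N (F(N) = -8 + (N + N) = -8 + 2*N)
O = -6 (O = 3*(1*(-2)) = 3*(-2) = -6)
r = -9 (r = -1 - 8 = -9)
1/((r/(O**4))*F(C(5, 1))) = 1/((-9/((-6)**4))*(-8 + 2*(-5))) = 1/((-9/1296)*(-8 - 10)) = 1/(-9*1/1296*(-18)) = 1/(-1/144*(-18)) = 1/(1/8) = 8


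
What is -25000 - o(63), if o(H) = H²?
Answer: -28969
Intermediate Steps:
-25000 - o(63) = -25000 - 1*63² = -25000 - 1*3969 = -25000 - 3969 = -28969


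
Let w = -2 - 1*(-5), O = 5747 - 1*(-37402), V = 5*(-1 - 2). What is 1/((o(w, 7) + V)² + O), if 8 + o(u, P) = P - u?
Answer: 1/43510 ≈ 2.2983e-5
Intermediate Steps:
V = -15 (V = 5*(-3) = -15)
O = 43149 (O = 5747 + 37402 = 43149)
w = 3 (w = -2 + 5 = 3)
o(u, P) = -8 + P - u (o(u, P) = -8 + (P - u) = -8 + P - u)
1/((o(w, 7) + V)² + O) = 1/(((-8 + 7 - 1*3) - 15)² + 43149) = 1/(((-8 + 7 - 3) - 15)² + 43149) = 1/((-4 - 15)² + 43149) = 1/((-19)² + 43149) = 1/(361 + 43149) = 1/43510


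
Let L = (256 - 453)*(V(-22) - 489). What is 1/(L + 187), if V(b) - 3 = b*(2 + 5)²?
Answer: 1/308295 ≈ 3.2436e-6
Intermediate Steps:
V(b) = 3 + 49*b (V(b) = 3 + b*(2 + 5)² = 3 + b*7² = 3 + b*49 = 3 + 49*b)
L = 308108 (L = (256 - 453)*((3 + 49*(-22)) - 489) = -197*((3 - 1078) - 489) = -197*(-1075 - 489) = -197*(-1564) = 308108)
1/(L + 187) = 1/(308108 + 187) = 1/308295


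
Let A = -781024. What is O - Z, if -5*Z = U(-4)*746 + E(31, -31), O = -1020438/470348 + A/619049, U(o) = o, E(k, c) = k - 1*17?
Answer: -86976559438351/145584229526 ≈ -597.43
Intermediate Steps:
E(k, c) = -17 + k (E(k, c) = k - 17 = -17 + k)
O = -499527099907/145584229526 (O = -1020438/470348 - 781024/619049 = -1020438*1/470348 - 781024*1/619049 = -510219/235174 - 781024/619049 = -499527099907/145584229526 ≈ -3.4312)
Z = 594 (Z = -(-4*746 + (-17 + 31))/5 = -(-2984 + 14)/5 = -⅕*(-2970) = 594)
O - Z = -499527099907/145584229526 - 1*594 = -499527099907/145584229526 - 594 = -86976559438351/145584229526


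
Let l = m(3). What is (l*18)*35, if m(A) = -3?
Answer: -1890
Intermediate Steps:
l = -3
(l*18)*35 = -3*18*35 = -54*35 = -1890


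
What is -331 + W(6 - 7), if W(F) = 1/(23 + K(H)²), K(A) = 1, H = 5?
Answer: -7943/24 ≈ -330.96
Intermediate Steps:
W(F) = 1/24 (W(F) = 1/(23 + 1²) = 1/(23 + 1) = 1/24)
-331 + W(6 - 7) = -331 + 1/24 = -7943/24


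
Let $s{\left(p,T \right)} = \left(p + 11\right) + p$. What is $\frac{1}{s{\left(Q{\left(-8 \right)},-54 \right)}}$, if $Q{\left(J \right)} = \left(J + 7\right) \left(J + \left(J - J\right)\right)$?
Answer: $\frac{1}{27} \approx 0.037037$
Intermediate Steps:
$Q{\left(J \right)} = J \left(7 + J\right)$ ($Q{\left(J \right)} = \left(7 + J\right) \left(J + 0\right) = \left(7 + J\right) J = J \left(7 + J\right)$)
$s{\left(p,T \right)} = 11 + 2 p$ ($s{\left(p,T \right)} = \left(11 + p\right) + p = 11 + 2 p$)
$\frac{1}{s{\left(Q{\left(-8 \right)},-54 \right)}} = \frac{1}{11 + 2 \left(- 8 \left(7 - 8\right)\right)} = \frac{1}{11 + 2 \left(\left(-8\right) \left(-1\right)\right)} = \frac{1}{11 + 2 \cdot 8} = \frac{1}{11 + 16} = \frac{1}{27}$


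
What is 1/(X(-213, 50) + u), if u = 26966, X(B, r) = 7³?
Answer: 1/27309 ≈ 3.6618e-5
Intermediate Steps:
X(B, r) = 343
1/(X(-213, 50) + u) = 1/(343 + 26966) = 1/27309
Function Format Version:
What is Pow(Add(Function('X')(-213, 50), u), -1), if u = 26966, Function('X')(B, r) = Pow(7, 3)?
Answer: Rational(1, 27309) ≈ 3.6618e-5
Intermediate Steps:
Function('X')(B, r) = 343
Pow(Add(Function('X')(-213, 50), u), -1) = Pow(Add(343, 26966), -1) = Pow(27309, -1) = Rational(1, 27309)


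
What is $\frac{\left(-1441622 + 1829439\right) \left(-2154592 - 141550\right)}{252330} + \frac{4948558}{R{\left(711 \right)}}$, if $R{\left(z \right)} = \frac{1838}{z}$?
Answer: $- \frac{187225864940548}{115945635} \approx -1.6148 \cdot 10^{6}$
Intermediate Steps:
$\frac{\left(-1441622 + 1829439\right) \left(-2154592 - 141550\right)}{252330} + \frac{4948558}{R{\left(711 \right)}} = \frac{\left(-1441622 + 1829439\right) \left(-2154592 - 141550\right)}{252330} + \frac{4948558}{1838 \cdot \frac{1}{711}} = 387817 \left(-2296142\right) \frac{1}{252330} + \frac{4948558}{1838 \cdot \frac{1}{711}} = \left(-890482902014\right) \frac{1}{252330} + \frac{4948558}{\frac{1838}{711}} = - \frac{445241451007}{126165} + 4948558 \cdot \frac{711}{1838} = - \frac{445241451007}{126165} + \frac{1759212369}{919} = - \frac{187225864940548}{115945635}$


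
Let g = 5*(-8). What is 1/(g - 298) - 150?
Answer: -50701/338 ≈ -150.00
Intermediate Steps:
g = -40
1/(g - 298) - 150 = 1/(-40 - 298) - 150 = 1/(-338) - 150 = -1/338 - 150 = -50701/338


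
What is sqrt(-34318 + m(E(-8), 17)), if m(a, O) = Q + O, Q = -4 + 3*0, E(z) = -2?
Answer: I*sqrt(34305) ≈ 185.22*I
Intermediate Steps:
Q = -4 (Q = -4 + 0 = -4)
m(a, O) = -4 + O
sqrt(-34318 + m(E(-8), 17)) = sqrt(-34318 + (-4 + 17)) = sqrt(-34318 + 13) = sqrt(-34305) = I*sqrt(34305)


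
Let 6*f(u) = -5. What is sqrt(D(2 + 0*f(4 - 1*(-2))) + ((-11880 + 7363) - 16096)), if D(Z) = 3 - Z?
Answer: 2*I*sqrt(5153) ≈ 143.57*I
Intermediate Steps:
f(u) = -5/6 (f(u) = (1/6)*(-5) = -5/6)
sqrt(D(2 + 0*f(4 - 1*(-2))) + ((-11880 + 7363) - 16096)) = sqrt((3 - (2 + 0*(-5/6))) + ((-11880 + 7363) - 16096)) = sqrt((3 - (2 + 0)) + (-4517 - 16096)) = sqrt((3 - 1*2) - 20613) = sqrt((3 - 2) - 20613) = sqrt(1 - 20613) = sqrt(-20612) = 2*I*sqrt(5153)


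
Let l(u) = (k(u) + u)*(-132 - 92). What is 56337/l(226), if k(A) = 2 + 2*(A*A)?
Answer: -56337/22933120 ≈ -0.0024566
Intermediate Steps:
k(A) = 2 + 2*A²
l(u) = -448 - 448*u² - 224*u (l(u) = ((2 + 2*u²) + u)*(-132 - 92) = (2 + u + 2*u²)*(-224) = -448 - 448*u² - 224*u)
56337/l(226) = 56337/(-448 - 448*226² - 224*226) = 56337/(-448 - 448*51076 - 50624) = 56337/(-448 - 22882048 - 50624) = 56337/(-22933120) = 56337*(-1/22933120) = -56337/22933120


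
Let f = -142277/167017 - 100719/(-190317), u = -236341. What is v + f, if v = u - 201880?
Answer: -4643126460956185/10595391463 ≈ -4.3822e+5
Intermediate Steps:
f = -3418648862/10595391463 (f = -142277*1/167017 - 100719*(-1/190317) = -142277/167017 + 33573/63439 = -3418648862/10595391463 ≈ -0.32265)
v = -438221 (v = -236341 - 201880 = -438221)
v + f = -438221 - 3418648862/10595391463 = -4643126460956185/10595391463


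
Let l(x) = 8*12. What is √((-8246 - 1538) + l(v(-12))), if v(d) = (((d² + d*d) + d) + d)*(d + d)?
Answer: 2*I*√2422 ≈ 98.428*I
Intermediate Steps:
v(d) = 2*d*(2*d + 2*d²) (v(d) = (((d² + d²) + d) + d)*(2*d) = ((2*d² + d) + d)*(2*d) = ((d + 2*d²) + d)*(2*d) = (2*d + 2*d²)*(2*d) = 2*d*(2*d + 2*d²))
l(x) = 96
√((-8246 - 1538) + l(v(-12))) = √((-8246 - 1538) + 96) = √(-9784 + 96) = √(-9688) = 2*I*√2422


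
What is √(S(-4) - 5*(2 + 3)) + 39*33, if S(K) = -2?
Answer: 1287 + 3*I*√3 ≈ 1287.0 + 5.1962*I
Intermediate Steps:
√(S(-4) - 5*(2 + 3)) + 39*33 = √(-2 - 5*(2 + 3)) + 39*33 = √(-2 - 5*5) + 1287 = √(-2 - 25) + 1287 = √(-27) + 1287 = 3*I*√3 + 1287 = 1287 + 3*I*√3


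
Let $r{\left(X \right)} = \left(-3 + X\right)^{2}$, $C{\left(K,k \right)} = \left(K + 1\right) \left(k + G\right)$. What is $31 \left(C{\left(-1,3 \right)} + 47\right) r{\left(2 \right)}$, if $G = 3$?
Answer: $1457$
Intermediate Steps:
$C{\left(K,k \right)} = \left(1 + K\right) \left(3 + k\right)$ ($C{\left(K,k \right)} = \left(K + 1\right) \left(k + 3\right) = \left(1 + K\right) \left(3 + k\right)$)
$31 \left(C{\left(-1,3 \right)} + 47\right) r{\left(2 \right)} = 31 \left(\left(3 + 3 + 3 \left(-1\right) - 3\right) + 47\right) \left(-3 + 2\right)^{2} = 31 \left(\left(3 + 3 - 3 - 3\right) + 47\right) \left(-1\right)^{2} = 31 \left(0 + 47\right) 1 = 31 \cdot 47 \cdot 1 = 1457 \cdot 1 = 1457$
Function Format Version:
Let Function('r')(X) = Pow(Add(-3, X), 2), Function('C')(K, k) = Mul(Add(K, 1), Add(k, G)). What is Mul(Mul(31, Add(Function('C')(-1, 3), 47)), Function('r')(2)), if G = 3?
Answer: 1457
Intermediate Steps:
Function('C')(K, k) = Mul(Add(1, K), Add(3, k)) (Function('C')(K, k) = Mul(Add(K, 1), Add(k, 3)) = Mul(Add(1, K), Add(3, k)))
Mul(Mul(31, Add(Function('C')(-1, 3), 47)), Function('r')(2)) = Mul(Mul(31, Add(Add(3, 3, Mul(3, -1), Mul(-1, 3)), 47)), Pow(Add(-3, 2), 2)) = Mul(Mul(31, Add(Add(3, 3, -3, -3), 47)), Pow(-1, 2)) = Mul(Mul(31, Add(0, 47)), 1) = Mul(Mul(31, 47), 1) = Mul(1457, 1) = 1457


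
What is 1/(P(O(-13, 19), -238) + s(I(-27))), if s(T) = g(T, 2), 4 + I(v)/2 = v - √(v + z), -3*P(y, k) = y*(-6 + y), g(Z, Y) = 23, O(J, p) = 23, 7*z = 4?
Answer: -3/322 ≈ -0.0093168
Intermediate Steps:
z = 4/7 (z = (⅐)*4 = 4/7 ≈ 0.57143)
P(y, k) = -y*(-6 + y)/3
I(v) = -8 - 2*√(4/7 + v) + 2*v (I(v) = -8 + 2*(v - √(v + 4/7)) = -8 + 2*(v - √(4/7 + v)) = -8 + (-2*√(4/7 + v) + 2*v) = -8 - 2*√(4/7 + v) + 2*v)
s(T) = 23
1/(P(O(-13, 19), -238) + s(I(-27))) = 1/((⅓)*23*(6 - 1*23) + 23) = 1/((⅓)*23*(6 - 23) + 23) = 1/((⅓)*23*(-17) + 23) = 1/(-391/3 + 23) = 1/(-322/3) = -3/322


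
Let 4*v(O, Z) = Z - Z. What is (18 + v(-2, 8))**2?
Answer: 324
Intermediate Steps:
v(O, Z) = 0 (v(O, Z) = (Z - Z)/4 = (1/4)*0 = 0)
(18 + v(-2, 8))**2 = (18 + 0)**2 = 18**2 = 324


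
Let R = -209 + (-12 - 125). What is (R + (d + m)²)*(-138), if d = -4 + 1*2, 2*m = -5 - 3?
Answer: 42780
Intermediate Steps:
m = -4 (m = (-5 - 3)/2 = (½)*(-8) = -4)
d = -2 (d = -4 + 2 = -2)
R = -346 (R = -209 - 137 = -346)
(R + (d + m)²)*(-138) = (-346 + (-2 - 4)²)*(-138) = (-346 + (-6)²)*(-138) = (-346 + 36)*(-138) = -310*(-138) = 42780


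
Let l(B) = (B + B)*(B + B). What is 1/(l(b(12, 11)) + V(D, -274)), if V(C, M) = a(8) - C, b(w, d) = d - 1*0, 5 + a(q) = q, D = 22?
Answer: 1/465 ≈ 0.0021505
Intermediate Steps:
a(q) = -5 + q
b(w, d) = d (b(w, d) = d + 0 = d)
V(C, M) = 3 - C (V(C, M) = (-5 + 8) - C = 3 - C)
l(B) = 4*B² (l(B) = (2*B)*(2*B) = 4*B²)
1/(l(b(12, 11)) + V(D, -274)) = 1/(4*11² + (3 - 1*22)) = 1/(4*121 + (3 - 22)) = 1/(484 - 19) = 1/465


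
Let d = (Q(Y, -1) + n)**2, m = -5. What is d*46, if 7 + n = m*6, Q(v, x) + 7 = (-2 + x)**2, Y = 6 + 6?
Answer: 56350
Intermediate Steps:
Y = 12
Q(v, x) = -7 + (-2 + x)**2
n = -37 (n = -7 - 5*6 = -7 - 30 = -37)
d = 1225 (d = ((-7 + (-2 - 1)**2) - 37)**2 = ((-7 + (-3)**2) - 37)**2 = ((-7 + 9) - 37)**2 = (2 - 37)**2 = (-35)**2 = 1225)
d*46 = 1225*46 = 56350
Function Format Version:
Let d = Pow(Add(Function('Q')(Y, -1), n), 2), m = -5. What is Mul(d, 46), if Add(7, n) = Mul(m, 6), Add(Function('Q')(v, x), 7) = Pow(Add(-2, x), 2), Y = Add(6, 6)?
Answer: 56350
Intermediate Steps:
Y = 12
Function('Q')(v, x) = Add(-7, Pow(Add(-2, x), 2))
n = -37 (n = Add(-7, Mul(-5, 6)) = Add(-7, -30) = -37)
d = 1225 (d = Pow(Add(Add(-7, Pow(Add(-2, -1), 2)), -37), 2) = Pow(Add(Add(-7, Pow(-3, 2)), -37), 2) = Pow(Add(Add(-7, 9), -37), 2) = Pow(Add(2, -37), 2) = Pow(-35, 2) = 1225)
Mul(d, 46) = Mul(1225, 46) = 56350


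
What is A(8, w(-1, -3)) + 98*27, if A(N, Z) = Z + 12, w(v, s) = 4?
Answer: 2662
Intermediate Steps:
A(N, Z) = 12 + Z
A(8, w(-1, -3)) + 98*27 = (12 + 4) + 98*27 = 16 + 2646 = 2662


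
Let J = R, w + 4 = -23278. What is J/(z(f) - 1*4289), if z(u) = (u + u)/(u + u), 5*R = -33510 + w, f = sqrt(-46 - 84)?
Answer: 7099/2680 ≈ 2.6489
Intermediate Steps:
w = -23282 (w = -4 - 23278 = -23282)
f = I*sqrt(130) (f = sqrt(-130) = I*sqrt(130) ≈ 11.402*I)
R = -56792/5 (R = (-33510 - 23282)/5 = (1/5)*(-56792) = -56792/5 ≈ -11358.)
z(u) = 1 (z(u) = (2*u)/((2*u)) = (2*u)*(1/(2*u)) = 1)
J = -56792/5 ≈ -11358.
J/(z(f) - 1*4289) = -56792/(5*(1 - 1*4289)) = -56792/(5*(1 - 4289)) = -56792/5/(-4288) = -56792/5*(-1/4288) = 7099/2680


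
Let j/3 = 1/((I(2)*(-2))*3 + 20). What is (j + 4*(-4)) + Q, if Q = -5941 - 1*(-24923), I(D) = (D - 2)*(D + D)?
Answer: 379323/20 ≈ 18966.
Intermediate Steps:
I(D) = 2*D*(-2 + D) (I(D) = (-2 + D)*(2*D) = 2*D*(-2 + D))
Q = 18982 (Q = -5941 + 24923 = 18982)
j = 3/20 (j = 3/(((2*2*(-2 + 2))*(-2))*3 + 20) = 3/(((2*2*0)*(-2))*3 + 20) = 3/((0*(-2))*3 + 20) = 3/(0*3 + 20) = 3/(0 + 20) = 3/20 ≈ 0.15000)
(j + 4*(-4)) + Q = (3/20 + 4*(-4)) + 18982 = (3/20 - 16) + 18982 = -317/20 + 18982 = 379323/20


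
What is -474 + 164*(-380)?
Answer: -62794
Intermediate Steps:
-474 + 164*(-380) = -474 - 62320 = -62794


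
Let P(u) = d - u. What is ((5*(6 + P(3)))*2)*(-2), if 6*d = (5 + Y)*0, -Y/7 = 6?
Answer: -60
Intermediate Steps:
Y = -42 (Y = -7*6 = -42)
d = 0 (d = ((5 - 42)*0)/6 = (-37*0)/6 = (1/6)*0 = 0)
P(u) = -u (P(u) = 0 - u = -u)
((5*(6 + P(3)))*2)*(-2) = ((5*(6 - 1*3))*2)*(-2) = ((5*(6 - 3))*2)*(-2) = ((5*3)*2)*(-2) = (15*2)*(-2) = 30*(-2) = -60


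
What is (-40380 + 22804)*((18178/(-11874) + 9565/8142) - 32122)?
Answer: 4548564245710316/8056509 ≈ 5.6458e+8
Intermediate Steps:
(-40380 + 22804)*((18178/(-11874) + 9565/8142) - 32122) = -17576*((18178*(-1/11874) + 9565*(1/8142)) - 32122) = -17576*((-9089/5937 + 9565/8142) - 32122) = -17576*(-5738411/16113018 - 32122) = -17576*(-517588102607/16113018) = 4548564245710316/8056509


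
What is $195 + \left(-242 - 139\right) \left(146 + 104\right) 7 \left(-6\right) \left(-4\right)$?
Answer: $-16001805$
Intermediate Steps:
$195 + \left(-242 - 139\right) \left(146 + 104\right) 7 \left(-6\right) \left(-4\right) = 195 + \left(-381\right) 250 \left(\left(-42\right) \left(-4\right)\right) = 195 - 16002000 = -16001805$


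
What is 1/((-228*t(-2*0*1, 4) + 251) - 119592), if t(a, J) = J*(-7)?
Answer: -1/112957 ≈ -8.8529e-6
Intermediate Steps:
t(a, J) = -7*J
1/((-228*t(-2*0*1, 4) + 251) - 119592) = 1/((-(-1596)*4 + 251) - 119592) = 1/((-228*(-28) + 251) - 119592) = 1/((6384 + 251) - 119592) = 1/(6635 - 119592) = 1/(-112957) = -1/112957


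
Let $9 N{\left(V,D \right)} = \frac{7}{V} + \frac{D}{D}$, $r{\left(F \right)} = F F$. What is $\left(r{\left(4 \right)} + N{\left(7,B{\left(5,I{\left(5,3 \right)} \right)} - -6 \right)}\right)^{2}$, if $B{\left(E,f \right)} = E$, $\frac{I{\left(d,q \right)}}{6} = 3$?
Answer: $\frac{21316}{81} \approx 263.16$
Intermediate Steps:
$I{\left(d,q \right)} = 18$ ($I{\left(d,q \right)} = 6 \cdot 3 = 18$)
$r{\left(F \right)} = F^{2}$
$N{\left(V,D \right)} = \frac{1}{9} + \frac{7}{9 V}$ ($N{\left(V,D \right)} = \frac{\frac{7}{V} + \frac{D}{D}}{9} = \frac{\frac{7}{V} + 1}{9} = \frac{1 + \frac{7}{V}}{9} = \frac{1}{9} + \frac{7}{9 V}$)
$\left(r{\left(4 \right)} + N{\left(7,B{\left(5,I{\left(5,3 \right)} \right)} - -6 \right)}\right)^{2} = \left(4^{2} + \frac{7 + 7}{9 \cdot 7}\right)^{2} = \left(16 + \frac{1}{9} \cdot \frac{1}{7} \cdot 14\right)^{2} = \left(16 + \frac{2}{9}\right)^{2} = \left(\frac{146}{9}\right)^{2} = \frac{21316}{81}$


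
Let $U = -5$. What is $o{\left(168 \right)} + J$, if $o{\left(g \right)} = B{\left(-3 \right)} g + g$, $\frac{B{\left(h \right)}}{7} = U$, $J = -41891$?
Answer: $-47603$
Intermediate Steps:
$B{\left(h \right)} = -35$ ($B{\left(h \right)} = 7 \left(-5\right) = -35$)
$o{\left(g \right)} = - 34 g$ ($o{\left(g \right)} = - 35 g + g = - 34 g$)
$o{\left(168 \right)} + J = \left(-34\right) 168 - 41891 = -5712 - 41891 = -47603$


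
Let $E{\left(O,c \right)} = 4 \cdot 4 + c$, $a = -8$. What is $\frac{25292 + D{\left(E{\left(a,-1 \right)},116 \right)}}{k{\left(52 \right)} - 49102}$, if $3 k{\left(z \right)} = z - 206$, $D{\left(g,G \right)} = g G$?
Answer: $- \frac{20274}{36865} \approx -0.54995$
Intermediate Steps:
$E{\left(O,c \right)} = 16 + c$
$D{\left(g,G \right)} = G g$
$k{\left(z \right)} = - \frac{206}{3} + \frac{z}{3}$ ($k{\left(z \right)} = \frac{z - 206}{3} = \frac{-206 + z}{3} = - \frac{206}{3} + \frac{z}{3}$)
$\frac{25292 + D{\left(E{\left(a,-1 \right)},116 \right)}}{k{\left(52 \right)} - 49102} = \frac{25292 + 116 \left(16 - 1\right)}{\left(- \frac{206}{3} + \frac{1}{3} \cdot 52\right) - 49102} = \frac{25292 + 116 \cdot 15}{\left(- \frac{206}{3} + \frac{52}{3}\right) - 49102} = \frac{25292 + 1740}{- \frac{154}{3} - 49102} = \frac{27032}{- \frac{147460}{3}} = 27032 \left(- \frac{3}{147460}\right) = - \frac{20274}{36865}$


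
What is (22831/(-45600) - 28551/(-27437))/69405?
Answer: 675511453/86834483316000 ≈ 7.7793e-6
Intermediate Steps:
(22831/(-45600) - 28551/(-27437))/69405 = (22831*(-1/45600) - 28551*(-1/27437))*(1/69405) = (-22831/45600 + 28551/27437)*(1/69405) = (675511453/1251127200)*(1/69405) = 675511453/86834483316000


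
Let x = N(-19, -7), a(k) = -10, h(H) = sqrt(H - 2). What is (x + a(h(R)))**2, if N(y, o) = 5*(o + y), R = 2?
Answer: 19600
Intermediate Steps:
h(H) = sqrt(-2 + H)
N(y, o) = 5*o + 5*y
x = -130 (x = 5*(-7) + 5*(-19) = -35 - 95 = -130)
(x + a(h(R)))**2 = (-130 - 10)**2 = (-140)**2 = 19600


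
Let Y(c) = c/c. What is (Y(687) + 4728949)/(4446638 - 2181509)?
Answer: 4728950/2265129 ≈ 2.0877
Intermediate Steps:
Y(c) = 1
(Y(687) + 4728949)/(4446638 - 2181509) = (1 + 4728949)/(4446638 - 2181509) = 4728950/2265129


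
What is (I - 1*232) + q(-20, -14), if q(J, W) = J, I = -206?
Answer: -458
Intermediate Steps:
(I - 1*232) + q(-20, -14) = (-206 - 1*232) - 20 = (-206 - 232) - 20 = -438 - 20 = -458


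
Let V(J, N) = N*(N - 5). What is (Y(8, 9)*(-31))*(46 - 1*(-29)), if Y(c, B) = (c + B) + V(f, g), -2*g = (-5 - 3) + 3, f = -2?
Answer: -99975/4 ≈ -24994.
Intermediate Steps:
g = 5/2 (g = -((-5 - 3) + 3)/2 = -(-8 + 3)/2 = -½*(-5) = 5/2 ≈ 2.5000)
V(J, N) = N*(-5 + N)
Y(c, B) = -25/4 + B + c (Y(c, B) = (c + B) + 5*(-5 + 5/2)/2 = (B + c) + (5/2)*(-5/2) = (B + c) - 25/4 = -25/4 + B + c)
(Y(8, 9)*(-31))*(46 - 1*(-29)) = ((-25/4 + 9 + 8)*(-31))*(46 - 1*(-29)) = ((43/4)*(-31))*(46 + 29) = -1333/4*75 = -99975/4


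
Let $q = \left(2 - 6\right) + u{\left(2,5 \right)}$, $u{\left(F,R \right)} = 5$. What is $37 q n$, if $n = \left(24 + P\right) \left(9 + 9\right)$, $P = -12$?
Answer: $7992$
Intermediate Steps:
$n = 216$ ($n = \left(24 - 12\right) \left(9 + 9\right) = 12 \cdot 18 = 216$)
$q = 1$ ($q = \left(2 - 6\right) + 5 = -4 + 5 = 1$)
$37 q n = 37 \cdot 1 \cdot 216 = 37 \cdot 216 = 7992$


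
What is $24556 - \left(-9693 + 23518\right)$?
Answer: $10731$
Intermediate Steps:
$24556 - \left(-9693 + 23518\right) = 24556 - 13825 = 10731$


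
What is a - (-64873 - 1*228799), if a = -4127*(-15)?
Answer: 355577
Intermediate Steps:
a = 61905
a - (-64873 - 1*228799) = 61905 - (-64873 - 1*228799) = 61905 - (-64873 - 228799) = 61905 - 1*(-293672) = 61905 + 293672 = 355577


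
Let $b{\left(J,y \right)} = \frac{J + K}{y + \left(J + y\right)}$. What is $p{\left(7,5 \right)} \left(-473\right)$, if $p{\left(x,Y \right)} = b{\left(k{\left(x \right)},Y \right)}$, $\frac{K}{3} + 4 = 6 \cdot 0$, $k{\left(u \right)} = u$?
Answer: $\frac{2365}{17} \approx 139.12$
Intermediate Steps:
$K = -12$ ($K = -12 + 3 \cdot 6 \cdot 0 = -12 + 3 \cdot 0 = -12 + 0 = -12$)
$b{\left(J,y \right)} = \frac{-12 + J}{J + 2 y}$ ($b{\left(J,y \right)} = \frac{J - 12}{y + \left(J + y\right)} = \frac{-12 + J}{J + 2 y}$)
$p{\left(x,Y \right)} = \frac{-12 + x}{x + 2 Y}$
$p{\left(7,5 \right)} \left(-473\right) = \frac{-12 + 7}{7 + 2 \cdot 5} \left(-473\right) = \frac{1}{7 + 10} \left(-5\right) \left(-473\right) = \frac{1}{17} \left(-5\right) \left(-473\right) = \left(- \frac{5}{17}\right) \left(-473\right) = \frac{2365}{17}$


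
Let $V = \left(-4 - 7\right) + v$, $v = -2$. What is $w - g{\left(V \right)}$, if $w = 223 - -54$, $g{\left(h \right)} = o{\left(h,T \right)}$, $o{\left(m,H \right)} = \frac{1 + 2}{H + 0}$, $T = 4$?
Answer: $\frac{1105}{4} \approx 276.25$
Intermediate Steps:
$o{\left(m,H \right)} = \frac{3}{H}$
$V = -13$ ($V = \left(-4 - 7\right) - 2 = -11 - 2 = -13$)
$g{\left(h \right)} = \frac{3}{4}$
$w = 277$ ($w = 223 + 54 = 277$)
$w - g{\left(V \right)} = 277 - \frac{3}{4} = \frac{1105}{4}$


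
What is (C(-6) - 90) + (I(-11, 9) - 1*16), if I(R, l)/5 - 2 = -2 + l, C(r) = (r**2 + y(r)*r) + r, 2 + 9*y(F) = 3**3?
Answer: -143/3 ≈ -47.667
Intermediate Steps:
y(F) = 25/9 (y(F) = -2/9 + (1/9)*3**3 = -2/9 + (1/9)*27 = -2/9 + 3 = 25/9)
C(r) = r**2 + 34*r/9 (C(r) = (r**2 + 25*r/9) + r = r**2 + 34*r/9)
I(R, l) = 5*l (I(R, l) = 10 + 5*(-2 + l) = 10 + (-10 + 5*l) = 5*l)
(C(-6) - 90) + (I(-11, 9) - 1*16) = ((1/9)*(-6)*(34 + 9*(-6)) - 90) + (5*9 - 1*16) = ((1/9)*(-6)*(34 - 54) - 90) + (45 - 16) = ((1/9)*(-6)*(-20) - 90) + 29 = (40/3 - 90) + 29 = -230/3 + 29 = -143/3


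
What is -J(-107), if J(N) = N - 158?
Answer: 265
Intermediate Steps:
J(N) = -158 + N
-J(-107) = -(-158 - 107) = -1*(-265) = 265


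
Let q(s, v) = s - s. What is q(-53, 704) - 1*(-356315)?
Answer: 356315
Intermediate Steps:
q(s, v) = 0
q(-53, 704) - 1*(-356315) = 0 - 1*(-356315) = 0 + 356315 = 356315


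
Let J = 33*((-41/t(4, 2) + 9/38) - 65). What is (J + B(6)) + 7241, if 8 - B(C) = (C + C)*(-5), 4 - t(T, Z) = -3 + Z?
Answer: 931231/190 ≈ 4901.2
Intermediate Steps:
t(T, Z) = 7 - Z (t(T, Z) = 4 - (-3 + Z) = 4 + (3 - Z) = 7 - Z)
B(C) = 8 + 10*C (B(C) = 8 - (C + C)*(-5) = 8 - 2*C*(-5) = 8 - (-10)*C = 8 + 10*C)
J = -457479/190 (J = 33*((-41/(7 - 1*2) + 9/38) - 65) = 33*((-41/(7 - 2) + 9*(1/38)) - 65) = 33*((-41/5 + 9/38) - 65) = 33*(-1513/190 - 65) = 33*(-13863/190) = -457479/190 ≈ -2407.8)
(J + B(6)) + 7241 = (-457479/190 + (8 + 10*6)) + 7241 = (-457479/190 + (8 + 60)) + 7241 = (-457479/190 + 68) + 7241 = -444559/190 + 7241 = 931231/190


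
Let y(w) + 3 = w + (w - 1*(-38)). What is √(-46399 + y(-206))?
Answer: 2*I*√11694 ≈ 216.28*I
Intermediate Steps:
y(w) = 35 + 2*w (y(w) = -3 + (w + (w - 1*(-38))) = -3 + (w + (w + 38)) = -3 + (w + (38 + w)) = -3 + (38 + 2*w) = 35 + 2*w)
√(-46399 + y(-206)) = √(-46399 + (35 + 2*(-206))) = √(-46399 + (35 - 412)) = √(-46399 - 377) = √(-46776) = 2*I*√11694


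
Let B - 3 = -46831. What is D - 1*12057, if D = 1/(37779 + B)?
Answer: -109103794/9049 ≈ -12057.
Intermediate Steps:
B = -46828 (B = 3 - 46831 = -46828)
D = -1/9049 (D = 1/(37779 - 46828) = 1/(-9049) = -1/9049 ≈ -0.00011051)
D - 1*12057 = -1/9049 - 1*12057 = -1/9049 - 12057 = -109103794/9049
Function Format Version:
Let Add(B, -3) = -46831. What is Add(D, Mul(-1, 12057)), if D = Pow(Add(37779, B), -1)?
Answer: Rational(-109103794, 9049) ≈ -12057.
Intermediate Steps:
B = -46828 (B = Add(3, -46831) = -46828)
D = Rational(-1, 9049) (D = Pow(Add(37779, -46828), -1) = Pow(-9049, -1) = Rational(-1, 9049) ≈ -0.00011051)
Add(D, Mul(-1, 12057)) = Add(Rational(-1, 9049), Mul(-1, 12057)) = Add(Rational(-1, 9049), -12057) = Rational(-109103794, 9049)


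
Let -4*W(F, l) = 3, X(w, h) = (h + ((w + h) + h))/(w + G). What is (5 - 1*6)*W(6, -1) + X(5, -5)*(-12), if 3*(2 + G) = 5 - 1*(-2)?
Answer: 93/4 ≈ 23.250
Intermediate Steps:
G = ⅓ (G = -2 + (5 - 1*(-2))/3 = -2 + (5 + 2)/3 = -2 + (⅓)*7 = -2 + 7/3 = ⅓ ≈ 0.33333)
X(w, h) = (w + 3*h)/(⅓ + w) (X(w, h) = (h + ((w + h) + h))/(w + ⅓) = (h + ((h + w) + h))/(⅓ + w) = (h + (w + 2*h))/(⅓ + w) = (w + 3*h)/(⅓ + w))
W(F, l) = -¾ (W(F, l) = -¼*3 = -¾)
(5 - 1*6)*W(6, -1) + X(5, -5)*(-12) = (5 - 1*6)*(-¾) + (3*(5 + 3*(-5))/(1 + 3*5))*(-12) = (5 - 6)*(-¾) + (3*(5 - 15)/(1 + 15))*(-12) = -1*(-¾) + (3*(-10)/16)*(-12) = ¾ + (3*(1/16)*(-10))*(-12) = ¾ - 15/8*(-12) = ¾ + 45/2 = 93/4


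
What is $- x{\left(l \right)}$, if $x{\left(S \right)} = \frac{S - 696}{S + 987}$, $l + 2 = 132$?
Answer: $\frac{566}{1117} \approx 0.50671$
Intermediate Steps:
$l = 130$ ($l = -2 + 132 = 130$)
$x{\left(S \right)} = \frac{-696 + S}{987 + S}$
$- x{\left(l \right)} = - \frac{-696 + 130}{987 + 130} = - \frac{-566}{1117} = \left(-1\right) \left(- \frac{566}{1117}\right) = \frac{566}{1117}$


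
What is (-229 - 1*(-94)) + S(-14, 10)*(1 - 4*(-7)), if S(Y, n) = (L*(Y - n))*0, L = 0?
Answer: -135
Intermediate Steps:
S(Y, n) = 0 (S(Y, n) = (0*(Y - n))*0 = 0*0 = 0)
(-229 - 1*(-94)) + S(-14, 10)*(1 - 4*(-7)) = (-229 - 1*(-94)) + 0*(1 - 4*(-7)) = (-229 + 94) + 0*(1 + 28) = -135 + 0*29 = -135 + 0 = -135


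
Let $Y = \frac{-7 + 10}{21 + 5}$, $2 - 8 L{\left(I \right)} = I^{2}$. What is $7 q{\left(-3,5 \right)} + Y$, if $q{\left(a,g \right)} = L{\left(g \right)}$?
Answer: $- \frac{2081}{104} \approx -20.01$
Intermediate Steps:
$L{\left(I \right)} = \frac{1}{4} - \frac{I^{2}}{8}$
$q{\left(a,g \right)} = \frac{1}{4} - \frac{g^{2}}{8}$
$Y = \frac{3}{26} \approx 0.11538$
$7 q{\left(-3,5 \right)} + Y = 7 \left(\frac{1}{4} - \frac{5^{2}}{8}\right) + \frac{3}{26} = 7 \left(\frac{1}{4} - \frac{25}{8}\right) + \frac{3}{26} = 7 \left(- \frac{23}{8}\right) + \frac{3}{26} = - \frac{161}{8} + \frac{3}{26} = - \frac{2081}{104}$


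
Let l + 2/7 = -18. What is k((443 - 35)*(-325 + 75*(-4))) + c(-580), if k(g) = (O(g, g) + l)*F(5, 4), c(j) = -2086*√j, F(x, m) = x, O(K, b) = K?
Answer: -8925640/7 - 4172*I*√145 ≈ -1.2751e+6 - 50238.0*I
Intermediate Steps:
l = -128/7 (l = -2/7 - 18 = -128/7 ≈ -18.286)
k(g) = -640/7 + 5*g (k(g) = (g - 128/7)*5 = (-128/7 + g)*5 = -640/7 + 5*g)
k((443 - 35)*(-325 + 75*(-4))) + c(-580) = (-640/7 + 5*((443 - 35)*(-325 + 75*(-4)))) - 4172*I*√145 = (-640/7 + 5*(408*(-325 - 300))) - 4172*I*√145 = (-640/7 + 5*(408*(-625))) - 4172*I*√145 = (-640/7 + 5*(-255000)) - 4172*I*√145 = (-640/7 - 1275000) - 4172*I*√145 = -8925640/7 - 4172*I*√145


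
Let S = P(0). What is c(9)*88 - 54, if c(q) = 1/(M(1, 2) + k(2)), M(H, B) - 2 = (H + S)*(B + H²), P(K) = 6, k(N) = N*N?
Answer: -1370/27 ≈ -50.741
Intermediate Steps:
k(N) = N²
S = 6
M(H, B) = 2 + (6 + H)*(B + H²) (M(H, B) = 2 + (H + 6)*(B + H²) = 2 + (6 + H)*(B + H²))
c(q) = 1/27 (c(q) = 1/((2 + 1³ + 6*2 + 6*1² + 2*1) + 2²) = 1/((2 + 1 + 12 + 6*1 + 2) + 4) = 1/((2 + 1 + 12 + 6 + 2) + 4) = 1/(23 + 4) = 1/27)
c(9)*88 - 54 = (1/27)*88 - 54 = 88/27 - 54 = -1370/27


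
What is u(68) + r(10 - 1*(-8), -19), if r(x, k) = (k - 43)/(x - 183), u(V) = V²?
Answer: 763022/165 ≈ 4624.4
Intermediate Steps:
r(x, k) = (-43 + k)/(-183 + x)
u(68) + r(10 - 1*(-8), -19) = 68² + (-43 - 19)/(-183 + (10 - 1*(-8))) = 4624 - 62/(-183 + (10 + 8)) = 4624 - 62/(-183 + 18) = 4624 - 62/(-165) = 4624 - 1/165*(-62) = 4624 + 62/165 = 763022/165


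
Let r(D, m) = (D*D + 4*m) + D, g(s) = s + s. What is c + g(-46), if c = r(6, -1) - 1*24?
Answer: -78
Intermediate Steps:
g(s) = 2*s
r(D, m) = D + D² + 4*m (r(D, m) = (D² + 4*m) + D = D + D² + 4*m)
c = 14 (c = (6 + 6² + 4*(-1)) - 1*24 = (6 + 36 - 4) - 24 = 38 - 24 = 14)
c + g(-46) = 14 + 2*(-46) = 14 - 92 = -78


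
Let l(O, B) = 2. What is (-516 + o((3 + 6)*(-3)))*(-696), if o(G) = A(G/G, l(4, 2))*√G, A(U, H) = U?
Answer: 359136 - 2088*I*√3 ≈ 3.5914e+5 - 3616.5*I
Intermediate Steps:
o(G) = √G (o(G) = (G/G)*√G = 1*√G = √G)
(-516 + o((3 + 6)*(-3)))*(-696) = (-516 + √((3 + 6)*(-3)))*(-696) = (-516 + √(9*(-3)))*(-696) = (-516 + √(-27))*(-696) = (-516 + 3*I*√3)*(-696) = 359136 - 2088*I*√3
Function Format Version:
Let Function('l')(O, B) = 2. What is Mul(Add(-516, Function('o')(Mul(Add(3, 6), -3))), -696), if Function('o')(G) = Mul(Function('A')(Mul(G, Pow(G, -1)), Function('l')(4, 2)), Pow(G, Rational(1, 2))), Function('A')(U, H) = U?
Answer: Add(359136, Mul(-2088, I, Pow(3, Rational(1, 2)))) ≈ Add(3.5914e+5, Mul(-3616.5, I))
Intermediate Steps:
Function('o')(G) = Pow(G, Rational(1, 2)) (Function('o')(G) = Mul(Mul(G, Pow(G, -1)), Pow(G, Rational(1, 2))) = Mul(1, Pow(G, Rational(1, 2))) = Pow(G, Rational(1, 2)))
Mul(Add(-516, Function('o')(Mul(Add(3, 6), -3))), -696) = Mul(Add(-516, Pow(Mul(Add(3, 6), -3), Rational(1, 2))), -696) = Mul(Add(-516, Pow(Mul(9, -3), Rational(1, 2))), -696) = Mul(Add(-516, Pow(-27, Rational(1, 2))), -696) = Mul(Add(-516, Mul(3, I, Pow(3, Rational(1, 2)))), -696) = Add(359136, Mul(-2088, I, Pow(3, Rational(1, 2))))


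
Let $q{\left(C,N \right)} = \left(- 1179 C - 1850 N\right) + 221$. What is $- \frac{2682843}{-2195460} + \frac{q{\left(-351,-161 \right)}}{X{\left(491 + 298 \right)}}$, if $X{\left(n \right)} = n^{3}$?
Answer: $\frac{5429187022869}{4437621581180} \approx 1.2234$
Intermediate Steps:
$q{\left(C,N \right)} = 221 - 1850 N - 1179 C$ ($q{\left(C,N \right)} = \left(- 1850 N - 1179 C\right) + 221 = 221 - 1850 N - 1179 C$)
$- \frac{2682843}{-2195460} + \frac{q{\left(-351,-161 \right)}}{X{\left(491 + 298 \right)}} = - \frac{2682843}{-2195460} + \frac{221 - -297850 - -413829}{\left(491 + 298\right)^{3}} = \left(-2682843\right) \left(- \frac{1}{2195460}\right) + \frac{221 + 297850 + 413829}{789^{3}} = \frac{894281}{731820} + \frac{711900}{491169069} = \frac{894281}{731820} + 711900 \cdot \frac{1}{491169069} = \frac{894281}{731820} + \frac{79100}{54574341} = \frac{5429187022869}{4437621581180}$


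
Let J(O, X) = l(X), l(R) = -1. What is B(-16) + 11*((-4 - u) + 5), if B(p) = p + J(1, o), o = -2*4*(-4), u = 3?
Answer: -39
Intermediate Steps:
o = 32 (o = -8*(-4) = 32)
J(O, X) = -1
B(p) = -1 + p (B(p) = p - 1 = -1 + p)
B(-16) + 11*((-4 - u) + 5) = (-1 - 16) + 11*((-4 - 1*3) + 5) = -17 + 11*((-4 - 3) + 5) = -17 + 11*(-7 + 5) = -17 + 11*(-2) = -17 - 22 = -39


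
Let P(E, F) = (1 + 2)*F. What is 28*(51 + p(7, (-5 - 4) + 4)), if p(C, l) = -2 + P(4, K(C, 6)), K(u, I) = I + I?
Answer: 2380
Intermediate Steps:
K(u, I) = 2*I
P(E, F) = 3*F
p(C, l) = 34 (p(C, l) = -2 + 3*(2*6) = -2 + 3*12 = -2 + 36 = 34)
28*(51 + p(7, (-5 - 4) + 4)) = 28*(51 + 34) = 28*85 = 2380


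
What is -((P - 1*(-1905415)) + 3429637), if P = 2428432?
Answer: -7763484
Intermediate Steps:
-((P - 1*(-1905415)) + 3429637) = -((2428432 - 1*(-1905415)) + 3429637) = -((2428432 + 1905415) + 3429637) = -(4333847 + 3429637) = -1*7763484 = -7763484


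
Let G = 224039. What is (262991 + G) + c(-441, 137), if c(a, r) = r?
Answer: 487167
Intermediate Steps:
(262991 + G) + c(-441, 137) = (262991 + 224039) + 137 = 487030 + 137 = 487167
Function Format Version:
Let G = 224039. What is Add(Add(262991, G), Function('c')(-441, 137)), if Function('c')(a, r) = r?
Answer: 487167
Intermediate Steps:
Add(Add(262991, G), Function('c')(-441, 137)) = Add(Add(262991, 224039), 137) = Add(487030, 137) = 487167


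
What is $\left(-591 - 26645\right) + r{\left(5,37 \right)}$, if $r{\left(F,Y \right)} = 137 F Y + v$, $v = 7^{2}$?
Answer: $-1842$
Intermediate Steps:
$v = 49$
$r{\left(F,Y \right)} = 49 + 137 F Y$ ($r{\left(F,Y \right)} = 137 F Y + 49 = 49 + 137 F Y$)
$\left(-591 - 26645\right) + r{\left(5,37 \right)} = \left(-591 - 26645\right) + \left(49 + 137 \cdot 5 \cdot 37\right) = -27236 + \left(49 + 25345\right) = -27236 + 25394 = -1842$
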